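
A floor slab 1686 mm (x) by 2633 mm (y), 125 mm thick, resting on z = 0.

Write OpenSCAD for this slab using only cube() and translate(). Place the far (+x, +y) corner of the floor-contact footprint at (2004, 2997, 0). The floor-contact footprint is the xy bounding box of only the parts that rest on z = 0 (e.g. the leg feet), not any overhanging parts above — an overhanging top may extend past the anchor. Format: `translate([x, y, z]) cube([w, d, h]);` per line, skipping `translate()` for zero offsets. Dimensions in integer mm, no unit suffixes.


translate([318, 364, 0]) cube([1686, 2633, 125]);


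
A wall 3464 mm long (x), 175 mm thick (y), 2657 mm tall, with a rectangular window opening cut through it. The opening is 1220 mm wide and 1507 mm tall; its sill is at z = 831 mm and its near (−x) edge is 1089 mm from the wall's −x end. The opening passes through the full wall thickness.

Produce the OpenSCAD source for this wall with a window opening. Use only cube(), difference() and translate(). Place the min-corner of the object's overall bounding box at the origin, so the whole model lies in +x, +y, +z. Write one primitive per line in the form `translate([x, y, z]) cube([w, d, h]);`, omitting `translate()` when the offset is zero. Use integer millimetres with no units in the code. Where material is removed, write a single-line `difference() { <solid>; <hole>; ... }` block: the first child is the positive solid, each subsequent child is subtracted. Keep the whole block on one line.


difference() { cube([3464, 175, 2657]); translate([1089, 0, 831]) cube([1220, 175, 1507]); }


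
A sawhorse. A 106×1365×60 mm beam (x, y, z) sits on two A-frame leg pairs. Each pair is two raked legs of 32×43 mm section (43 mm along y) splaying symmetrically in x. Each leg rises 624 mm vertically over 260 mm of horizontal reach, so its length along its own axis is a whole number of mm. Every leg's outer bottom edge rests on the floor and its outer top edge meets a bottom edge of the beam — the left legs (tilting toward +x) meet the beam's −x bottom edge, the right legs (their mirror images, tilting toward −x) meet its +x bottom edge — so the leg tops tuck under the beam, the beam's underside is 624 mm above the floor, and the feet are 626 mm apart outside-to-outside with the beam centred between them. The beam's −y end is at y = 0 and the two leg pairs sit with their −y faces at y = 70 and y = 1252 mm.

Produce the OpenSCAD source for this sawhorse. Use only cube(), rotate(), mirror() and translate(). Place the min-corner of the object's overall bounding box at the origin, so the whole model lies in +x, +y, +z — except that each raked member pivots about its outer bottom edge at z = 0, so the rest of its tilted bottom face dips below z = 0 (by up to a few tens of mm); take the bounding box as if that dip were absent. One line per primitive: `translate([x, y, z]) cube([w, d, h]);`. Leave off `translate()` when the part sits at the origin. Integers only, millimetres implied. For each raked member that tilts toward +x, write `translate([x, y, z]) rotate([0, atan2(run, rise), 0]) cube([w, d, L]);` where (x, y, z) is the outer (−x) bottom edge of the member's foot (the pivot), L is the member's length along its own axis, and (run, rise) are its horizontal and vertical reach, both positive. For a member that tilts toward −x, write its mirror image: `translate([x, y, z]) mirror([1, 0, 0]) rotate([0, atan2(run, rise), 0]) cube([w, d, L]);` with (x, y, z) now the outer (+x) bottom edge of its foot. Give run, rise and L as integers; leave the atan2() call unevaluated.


// leg length = √(260² + 624²) = 676
// right-leg outer foot x = 2·260 + 106 = 626
// beam min-corner = (260, 0, 624)
translate([260, 0, 624]) cube([106, 1365, 60]);
translate([0, 70, 0]) rotate([0, atan2(260, 624), 0]) cube([32, 43, 676]);
translate([626, 70, 0]) mirror([1, 0, 0]) rotate([0, atan2(260, 624), 0]) cube([32, 43, 676]);
translate([0, 1252, 0]) rotate([0, atan2(260, 624), 0]) cube([32, 43, 676]);
translate([626, 1252, 0]) mirror([1, 0, 0]) rotate([0, atan2(260, 624), 0]) cube([32, 43, 676]);


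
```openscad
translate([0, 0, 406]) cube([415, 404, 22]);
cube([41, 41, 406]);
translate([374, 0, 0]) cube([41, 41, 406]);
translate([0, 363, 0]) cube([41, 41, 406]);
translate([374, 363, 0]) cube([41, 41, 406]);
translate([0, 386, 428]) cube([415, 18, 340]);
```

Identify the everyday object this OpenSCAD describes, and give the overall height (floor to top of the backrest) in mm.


A chair. The overall height is 768 mm.

A slab on four corner posts with a tall panel at the back — a chair. The seat slab sits at z = 406 with thickness 22, and the 340 mm backrest starts at the seat top, so the overall height is 406 + 22 + 340 = 768 mm.


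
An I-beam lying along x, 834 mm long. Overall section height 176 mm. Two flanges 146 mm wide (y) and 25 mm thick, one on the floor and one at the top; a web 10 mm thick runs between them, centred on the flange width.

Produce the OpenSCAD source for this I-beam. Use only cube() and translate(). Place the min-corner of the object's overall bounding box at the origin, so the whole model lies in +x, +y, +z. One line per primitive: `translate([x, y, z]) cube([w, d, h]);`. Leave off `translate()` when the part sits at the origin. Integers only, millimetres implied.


cube([834, 146, 25]);
translate([0, 68, 25]) cube([834, 10, 126]);
translate([0, 0, 151]) cube([834, 146, 25]);


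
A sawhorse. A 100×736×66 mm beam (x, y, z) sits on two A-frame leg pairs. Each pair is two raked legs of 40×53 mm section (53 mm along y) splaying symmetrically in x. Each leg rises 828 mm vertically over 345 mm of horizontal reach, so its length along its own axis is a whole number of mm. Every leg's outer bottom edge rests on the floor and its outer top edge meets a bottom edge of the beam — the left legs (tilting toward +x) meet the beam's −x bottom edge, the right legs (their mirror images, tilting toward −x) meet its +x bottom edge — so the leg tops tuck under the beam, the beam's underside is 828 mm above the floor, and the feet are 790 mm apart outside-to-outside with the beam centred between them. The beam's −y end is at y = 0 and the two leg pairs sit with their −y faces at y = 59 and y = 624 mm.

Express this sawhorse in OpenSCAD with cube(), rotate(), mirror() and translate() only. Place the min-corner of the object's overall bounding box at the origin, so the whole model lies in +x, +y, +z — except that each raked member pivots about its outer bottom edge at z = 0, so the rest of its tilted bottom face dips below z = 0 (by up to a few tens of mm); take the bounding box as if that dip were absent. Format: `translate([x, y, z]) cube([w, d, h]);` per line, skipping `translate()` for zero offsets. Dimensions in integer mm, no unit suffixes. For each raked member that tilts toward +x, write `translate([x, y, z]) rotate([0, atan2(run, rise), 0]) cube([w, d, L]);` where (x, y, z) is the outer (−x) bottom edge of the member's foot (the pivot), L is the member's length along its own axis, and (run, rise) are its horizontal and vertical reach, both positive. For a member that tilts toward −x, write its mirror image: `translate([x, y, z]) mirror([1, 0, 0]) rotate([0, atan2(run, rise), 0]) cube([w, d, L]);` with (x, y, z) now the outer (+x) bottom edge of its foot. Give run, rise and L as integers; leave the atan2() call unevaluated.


translate([345, 0, 828]) cube([100, 736, 66]);
translate([0, 59, 0]) rotate([0, atan2(345, 828), 0]) cube([40, 53, 897]);
translate([790, 59, 0]) mirror([1, 0, 0]) rotate([0, atan2(345, 828), 0]) cube([40, 53, 897]);
translate([0, 624, 0]) rotate([0, atan2(345, 828), 0]) cube([40, 53, 897]);
translate([790, 624, 0]) mirror([1, 0, 0]) rotate([0, atan2(345, 828), 0]) cube([40, 53, 897]);


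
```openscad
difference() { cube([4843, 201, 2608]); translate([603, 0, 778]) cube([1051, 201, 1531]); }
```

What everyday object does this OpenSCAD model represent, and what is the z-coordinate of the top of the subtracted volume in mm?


A wall with a window opening. The window head height is 2309 mm.

A wall with a rectangular opening subtracted — a window. Sill at z = 778, opening 1531 mm tall, so the head is at 778 + 1531 = 2309 mm.


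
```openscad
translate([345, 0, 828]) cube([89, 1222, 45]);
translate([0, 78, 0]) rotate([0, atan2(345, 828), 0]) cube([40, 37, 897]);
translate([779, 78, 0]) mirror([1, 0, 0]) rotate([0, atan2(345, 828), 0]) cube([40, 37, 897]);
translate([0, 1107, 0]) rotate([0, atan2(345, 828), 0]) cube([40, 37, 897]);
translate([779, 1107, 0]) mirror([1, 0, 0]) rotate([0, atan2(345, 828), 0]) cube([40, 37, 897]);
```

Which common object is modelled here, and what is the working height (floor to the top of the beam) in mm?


A sawhorse. The overall height is 873 mm.

A beam across two mirrored pairs of raked legs — a sawhorse. The beam's underside is at z = 828 (matching the legs' vertical rise in atan2(345, 828)) and the beam is 45 mm tall, so its top is at 828 + 45 = 873 mm. The raked legs top out at the beam's underside, so that is the highest point.


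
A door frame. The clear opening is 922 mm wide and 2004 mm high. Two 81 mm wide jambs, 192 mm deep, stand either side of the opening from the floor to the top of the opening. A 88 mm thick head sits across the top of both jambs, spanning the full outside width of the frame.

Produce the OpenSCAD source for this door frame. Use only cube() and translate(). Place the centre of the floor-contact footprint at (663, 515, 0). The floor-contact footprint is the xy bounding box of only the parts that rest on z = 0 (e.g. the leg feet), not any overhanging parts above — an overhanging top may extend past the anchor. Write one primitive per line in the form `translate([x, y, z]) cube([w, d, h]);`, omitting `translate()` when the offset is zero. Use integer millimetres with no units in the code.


translate([121, 419, 0]) cube([81, 192, 2004]);
translate([1124, 419, 0]) cube([81, 192, 2004]);
translate([121, 419, 2004]) cube([1084, 192, 88]);


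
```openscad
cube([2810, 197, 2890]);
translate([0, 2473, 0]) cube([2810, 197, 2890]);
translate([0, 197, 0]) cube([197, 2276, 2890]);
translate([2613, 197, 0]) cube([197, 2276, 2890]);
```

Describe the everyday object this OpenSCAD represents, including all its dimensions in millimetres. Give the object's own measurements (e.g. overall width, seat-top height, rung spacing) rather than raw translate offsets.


The wall frame of a small rectangular building: four walls, each 2890 mm tall and 197 mm thick, enclosing a footprint 2810 mm (x) by 2670 mm (y) outside-to-outside, with no floor or roof. The front and back walls (the −y and +y sides) span the full width; the two side walls fit between them.


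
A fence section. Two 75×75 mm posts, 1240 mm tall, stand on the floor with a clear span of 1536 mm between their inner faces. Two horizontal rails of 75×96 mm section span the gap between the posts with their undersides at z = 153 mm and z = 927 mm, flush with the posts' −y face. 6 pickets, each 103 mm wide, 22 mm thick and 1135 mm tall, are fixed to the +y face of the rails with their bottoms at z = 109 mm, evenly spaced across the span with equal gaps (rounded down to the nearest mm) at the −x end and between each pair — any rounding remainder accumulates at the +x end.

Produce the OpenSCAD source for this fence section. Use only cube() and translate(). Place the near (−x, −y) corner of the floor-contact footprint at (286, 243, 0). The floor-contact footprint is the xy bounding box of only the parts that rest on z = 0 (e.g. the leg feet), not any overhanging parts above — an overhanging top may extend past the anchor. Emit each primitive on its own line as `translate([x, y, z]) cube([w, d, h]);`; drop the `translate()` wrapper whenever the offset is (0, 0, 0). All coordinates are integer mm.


translate([286, 243, 0]) cube([75, 75, 1240]);
translate([1897, 243, 0]) cube([75, 75, 1240]);
translate([361, 243, 153]) cube([1536, 75, 96]);
translate([361, 243, 927]) cube([1536, 75, 96]);
translate([492, 318, 109]) cube([103, 22, 1135]);
translate([726, 318, 109]) cube([103, 22, 1135]);
translate([960, 318, 109]) cube([103, 22, 1135]);
translate([1194, 318, 109]) cube([103, 22, 1135]);
translate([1428, 318, 109]) cube([103, 22, 1135]);
translate([1662, 318, 109]) cube([103, 22, 1135]);


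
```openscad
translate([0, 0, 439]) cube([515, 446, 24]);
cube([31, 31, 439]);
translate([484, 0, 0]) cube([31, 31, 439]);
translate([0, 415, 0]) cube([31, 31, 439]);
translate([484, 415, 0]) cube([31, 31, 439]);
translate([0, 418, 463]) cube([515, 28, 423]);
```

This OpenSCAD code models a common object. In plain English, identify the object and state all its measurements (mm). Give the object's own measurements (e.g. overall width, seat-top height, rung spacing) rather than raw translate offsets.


A chair. The seat is a 515×446×24 mm slab with its top at z = 463 mm, on four 31×31 mm corner legs (flush with the seat edges, standing on z = 0). A flat backrest 28 mm thick, 423 mm tall, spans the full seat width and rises from the seat top along its +y edge, rear face flush with the rear of the seat.


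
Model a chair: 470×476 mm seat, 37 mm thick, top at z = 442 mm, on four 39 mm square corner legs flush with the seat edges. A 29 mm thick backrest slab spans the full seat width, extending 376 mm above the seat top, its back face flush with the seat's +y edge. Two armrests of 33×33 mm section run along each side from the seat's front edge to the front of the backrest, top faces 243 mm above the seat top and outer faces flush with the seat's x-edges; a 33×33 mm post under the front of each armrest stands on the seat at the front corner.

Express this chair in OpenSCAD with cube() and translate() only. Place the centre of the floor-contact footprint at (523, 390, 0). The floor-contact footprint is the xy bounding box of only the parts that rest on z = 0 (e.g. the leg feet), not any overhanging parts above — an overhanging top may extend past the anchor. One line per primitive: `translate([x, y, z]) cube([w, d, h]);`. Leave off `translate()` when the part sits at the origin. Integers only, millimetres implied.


translate([288, 152, 405]) cube([470, 476, 37]);
translate([288, 152, 0]) cube([39, 39, 405]);
translate([719, 152, 0]) cube([39, 39, 405]);
translate([288, 589, 0]) cube([39, 39, 405]);
translate([719, 589, 0]) cube([39, 39, 405]);
translate([288, 599, 442]) cube([470, 29, 376]);
translate([288, 152, 652]) cube([33, 447, 33]);
translate([725, 152, 652]) cube([33, 447, 33]);
translate([288, 152, 442]) cube([33, 33, 210]);
translate([725, 152, 442]) cube([33, 33, 210]);


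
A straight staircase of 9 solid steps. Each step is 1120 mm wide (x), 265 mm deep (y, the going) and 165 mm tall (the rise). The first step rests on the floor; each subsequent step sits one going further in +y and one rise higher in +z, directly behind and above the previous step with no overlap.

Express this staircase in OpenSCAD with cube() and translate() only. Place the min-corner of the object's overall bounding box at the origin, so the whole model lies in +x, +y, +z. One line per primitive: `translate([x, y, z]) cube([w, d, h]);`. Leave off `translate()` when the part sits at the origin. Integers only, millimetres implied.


cube([1120, 265, 165]);
translate([0, 265, 165]) cube([1120, 265, 165]);
translate([0, 530, 330]) cube([1120, 265, 165]);
translate([0, 795, 495]) cube([1120, 265, 165]);
translate([0, 1060, 660]) cube([1120, 265, 165]);
translate([0, 1325, 825]) cube([1120, 265, 165]);
translate([0, 1590, 990]) cube([1120, 265, 165]);
translate([0, 1855, 1155]) cube([1120, 265, 165]);
translate([0, 2120, 1320]) cube([1120, 265, 165]);


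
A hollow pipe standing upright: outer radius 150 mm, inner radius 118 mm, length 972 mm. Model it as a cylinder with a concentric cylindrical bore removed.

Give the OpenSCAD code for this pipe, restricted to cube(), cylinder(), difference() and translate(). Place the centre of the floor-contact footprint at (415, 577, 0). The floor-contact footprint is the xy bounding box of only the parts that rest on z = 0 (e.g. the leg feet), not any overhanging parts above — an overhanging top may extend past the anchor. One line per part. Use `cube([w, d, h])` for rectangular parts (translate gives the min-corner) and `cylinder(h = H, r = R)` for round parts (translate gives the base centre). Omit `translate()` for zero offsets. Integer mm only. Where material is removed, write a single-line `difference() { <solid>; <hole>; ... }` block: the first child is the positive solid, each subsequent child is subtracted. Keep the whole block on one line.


difference() { translate([415, 577, 0]) cylinder(h = 972, r = 150); translate([415, 577, 0]) cylinder(h = 972, r = 118); }


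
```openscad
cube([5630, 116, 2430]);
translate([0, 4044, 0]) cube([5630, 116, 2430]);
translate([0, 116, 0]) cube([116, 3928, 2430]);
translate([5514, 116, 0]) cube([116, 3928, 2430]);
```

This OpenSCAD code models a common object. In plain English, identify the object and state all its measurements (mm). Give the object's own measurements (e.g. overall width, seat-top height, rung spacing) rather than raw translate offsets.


The wall frame of a small rectangular building: four walls, each 2430 mm tall and 116 mm thick, enclosing a footprint 5630 mm (x) by 4160 mm (y) outside-to-outside, with no floor or roof. The front and back walls (the −y and +y sides) span the full width; the two side walls fit between them.


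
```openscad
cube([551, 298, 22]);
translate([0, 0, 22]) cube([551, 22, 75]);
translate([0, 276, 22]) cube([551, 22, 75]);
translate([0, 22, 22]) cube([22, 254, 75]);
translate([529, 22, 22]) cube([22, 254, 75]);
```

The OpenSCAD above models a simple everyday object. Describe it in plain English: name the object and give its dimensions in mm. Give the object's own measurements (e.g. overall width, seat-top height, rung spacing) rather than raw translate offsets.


An open-topped rectangular box: outside dimensions 551×298×97 mm, with a uniform wall and base thickness of 22 mm. The base is a full 551×298 slab on the floor; four walls sit on top of the base. The front and back walls (the −y and +y sides) span the full width; the two side walls fit between them.


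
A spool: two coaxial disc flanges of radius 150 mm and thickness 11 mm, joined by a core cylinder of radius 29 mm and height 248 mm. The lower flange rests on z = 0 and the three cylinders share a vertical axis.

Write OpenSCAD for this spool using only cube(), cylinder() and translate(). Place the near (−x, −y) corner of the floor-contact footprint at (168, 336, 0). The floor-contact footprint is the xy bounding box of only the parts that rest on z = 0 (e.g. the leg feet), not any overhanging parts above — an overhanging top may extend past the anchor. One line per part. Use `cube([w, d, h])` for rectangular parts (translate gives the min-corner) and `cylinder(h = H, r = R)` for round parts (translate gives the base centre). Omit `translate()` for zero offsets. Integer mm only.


translate([318, 486, 0]) cylinder(h = 11, r = 150);
translate([318, 486, 11]) cylinder(h = 248, r = 29);
translate([318, 486, 259]) cylinder(h = 11, r = 150);


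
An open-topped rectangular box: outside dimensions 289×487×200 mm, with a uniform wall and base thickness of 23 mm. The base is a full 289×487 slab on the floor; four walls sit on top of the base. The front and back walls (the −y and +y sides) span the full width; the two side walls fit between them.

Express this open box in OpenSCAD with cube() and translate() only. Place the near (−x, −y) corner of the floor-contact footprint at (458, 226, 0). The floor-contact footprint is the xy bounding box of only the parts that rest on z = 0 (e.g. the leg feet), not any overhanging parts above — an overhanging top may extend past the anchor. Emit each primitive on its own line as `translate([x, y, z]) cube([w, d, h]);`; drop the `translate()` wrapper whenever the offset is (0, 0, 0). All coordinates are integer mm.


translate([458, 226, 0]) cube([289, 487, 23]);
translate([458, 226, 23]) cube([289, 23, 177]);
translate([458, 690, 23]) cube([289, 23, 177]);
translate([458, 249, 23]) cube([23, 441, 177]);
translate([724, 249, 23]) cube([23, 441, 177]);


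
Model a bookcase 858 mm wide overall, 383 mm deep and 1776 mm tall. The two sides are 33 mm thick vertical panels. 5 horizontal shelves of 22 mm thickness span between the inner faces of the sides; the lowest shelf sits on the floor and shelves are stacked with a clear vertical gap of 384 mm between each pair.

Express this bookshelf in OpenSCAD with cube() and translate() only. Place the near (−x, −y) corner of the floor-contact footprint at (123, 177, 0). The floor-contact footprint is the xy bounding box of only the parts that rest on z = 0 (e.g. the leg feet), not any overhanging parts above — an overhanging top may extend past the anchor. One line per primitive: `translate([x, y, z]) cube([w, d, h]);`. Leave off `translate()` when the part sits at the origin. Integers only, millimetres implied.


translate([123, 177, 0]) cube([33, 383, 1776]);
translate([948, 177, 0]) cube([33, 383, 1776]);
translate([156, 177, 0]) cube([792, 383, 22]);
translate([156, 177, 406]) cube([792, 383, 22]);
translate([156, 177, 812]) cube([792, 383, 22]);
translate([156, 177, 1218]) cube([792, 383, 22]);
translate([156, 177, 1624]) cube([792, 383, 22]);


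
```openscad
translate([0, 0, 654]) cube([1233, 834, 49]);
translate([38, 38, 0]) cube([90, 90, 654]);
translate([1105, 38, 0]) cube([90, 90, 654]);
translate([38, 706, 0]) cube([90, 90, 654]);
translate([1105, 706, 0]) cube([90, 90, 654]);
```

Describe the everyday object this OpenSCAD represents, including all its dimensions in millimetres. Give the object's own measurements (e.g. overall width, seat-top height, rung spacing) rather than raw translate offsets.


A table: top 1233 mm (x) × 834 mm (y), 49 mm thick, upper face at z = 703 mm, on four 90×90 mm square legs, each inset 38 mm from the nearest pair of top edges from z = 0 to the bottom of the top.


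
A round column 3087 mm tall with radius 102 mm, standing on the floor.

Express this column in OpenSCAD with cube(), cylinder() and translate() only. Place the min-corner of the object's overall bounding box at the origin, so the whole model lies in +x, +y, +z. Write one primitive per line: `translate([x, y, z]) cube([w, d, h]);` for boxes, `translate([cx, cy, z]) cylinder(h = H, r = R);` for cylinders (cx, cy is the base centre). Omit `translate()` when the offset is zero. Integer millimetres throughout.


translate([102, 102, 0]) cylinder(h = 3087, r = 102);


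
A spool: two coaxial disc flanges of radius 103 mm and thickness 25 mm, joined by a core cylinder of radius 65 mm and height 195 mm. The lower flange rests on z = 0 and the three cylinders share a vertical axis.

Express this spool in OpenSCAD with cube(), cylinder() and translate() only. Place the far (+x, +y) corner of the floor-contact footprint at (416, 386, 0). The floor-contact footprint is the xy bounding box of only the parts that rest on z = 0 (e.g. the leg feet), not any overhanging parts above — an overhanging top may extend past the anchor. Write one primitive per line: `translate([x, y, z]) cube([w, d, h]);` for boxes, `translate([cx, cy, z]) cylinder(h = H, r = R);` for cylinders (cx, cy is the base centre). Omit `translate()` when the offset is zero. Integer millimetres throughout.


translate([313, 283, 0]) cylinder(h = 25, r = 103);
translate([313, 283, 25]) cylinder(h = 195, r = 65);
translate([313, 283, 220]) cylinder(h = 25, r = 103);


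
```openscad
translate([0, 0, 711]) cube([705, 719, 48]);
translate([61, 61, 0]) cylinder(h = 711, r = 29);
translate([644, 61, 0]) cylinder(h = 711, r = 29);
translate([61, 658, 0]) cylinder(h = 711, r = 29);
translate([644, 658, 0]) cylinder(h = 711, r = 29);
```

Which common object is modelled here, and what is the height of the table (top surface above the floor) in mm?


A table. The table height is 759 mm.

A 705×719×48 slab sits at z = 711 on four Ø58 mm round legs — a table. The top surface is at 711 + 48 = 759 mm.


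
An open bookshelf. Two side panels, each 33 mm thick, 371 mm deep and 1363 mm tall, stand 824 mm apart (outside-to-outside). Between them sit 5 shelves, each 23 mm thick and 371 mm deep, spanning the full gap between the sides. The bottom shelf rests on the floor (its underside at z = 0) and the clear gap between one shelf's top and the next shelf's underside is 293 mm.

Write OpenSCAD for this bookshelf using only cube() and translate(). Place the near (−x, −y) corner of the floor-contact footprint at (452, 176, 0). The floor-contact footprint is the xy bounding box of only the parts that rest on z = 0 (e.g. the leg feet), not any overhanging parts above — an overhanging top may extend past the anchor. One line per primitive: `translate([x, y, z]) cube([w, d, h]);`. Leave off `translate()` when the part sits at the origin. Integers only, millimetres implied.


translate([452, 176, 0]) cube([33, 371, 1363]);
translate([1243, 176, 0]) cube([33, 371, 1363]);
translate([485, 176, 0]) cube([758, 371, 23]);
translate([485, 176, 316]) cube([758, 371, 23]);
translate([485, 176, 632]) cube([758, 371, 23]);
translate([485, 176, 948]) cube([758, 371, 23]);
translate([485, 176, 1264]) cube([758, 371, 23]);


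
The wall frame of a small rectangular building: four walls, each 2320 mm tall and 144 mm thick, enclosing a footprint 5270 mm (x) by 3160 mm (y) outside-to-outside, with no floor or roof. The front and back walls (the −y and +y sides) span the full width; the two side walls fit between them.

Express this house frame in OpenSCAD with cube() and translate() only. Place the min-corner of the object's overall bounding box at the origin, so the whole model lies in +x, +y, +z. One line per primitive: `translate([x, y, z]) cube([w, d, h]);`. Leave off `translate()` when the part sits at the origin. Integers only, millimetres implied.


cube([5270, 144, 2320]);
translate([0, 3016, 0]) cube([5270, 144, 2320]);
translate([0, 144, 0]) cube([144, 2872, 2320]);
translate([5126, 144, 0]) cube([144, 2872, 2320]);


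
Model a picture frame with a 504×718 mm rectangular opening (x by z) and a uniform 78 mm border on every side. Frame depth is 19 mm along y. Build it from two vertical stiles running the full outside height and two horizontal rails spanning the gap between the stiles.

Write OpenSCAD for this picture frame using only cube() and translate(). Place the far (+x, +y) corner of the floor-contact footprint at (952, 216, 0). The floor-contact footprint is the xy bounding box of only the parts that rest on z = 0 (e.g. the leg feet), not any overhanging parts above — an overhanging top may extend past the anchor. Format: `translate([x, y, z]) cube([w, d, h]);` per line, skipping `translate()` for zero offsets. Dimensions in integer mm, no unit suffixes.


translate([292, 197, 0]) cube([78, 19, 874]);
translate([874, 197, 0]) cube([78, 19, 874]);
translate([370, 197, 0]) cube([504, 19, 78]);
translate([370, 197, 796]) cube([504, 19, 78]);


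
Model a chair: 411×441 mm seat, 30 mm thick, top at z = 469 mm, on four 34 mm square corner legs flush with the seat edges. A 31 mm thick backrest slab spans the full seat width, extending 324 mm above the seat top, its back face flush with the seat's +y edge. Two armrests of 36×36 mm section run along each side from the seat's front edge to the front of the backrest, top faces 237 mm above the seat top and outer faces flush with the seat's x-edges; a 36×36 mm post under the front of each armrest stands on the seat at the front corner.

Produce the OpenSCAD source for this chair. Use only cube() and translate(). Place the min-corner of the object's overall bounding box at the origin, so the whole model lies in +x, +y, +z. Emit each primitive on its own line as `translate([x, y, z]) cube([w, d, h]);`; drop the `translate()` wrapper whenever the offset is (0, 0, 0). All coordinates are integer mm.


translate([0, 0, 439]) cube([411, 441, 30]);
cube([34, 34, 439]);
translate([377, 0, 0]) cube([34, 34, 439]);
translate([0, 407, 0]) cube([34, 34, 439]);
translate([377, 407, 0]) cube([34, 34, 439]);
translate([0, 410, 469]) cube([411, 31, 324]);
translate([0, 0, 670]) cube([36, 410, 36]);
translate([375, 0, 670]) cube([36, 410, 36]);
translate([0, 0, 469]) cube([36, 36, 201]);
translate([375, 0, 469]) cube([36, 36, 201]);


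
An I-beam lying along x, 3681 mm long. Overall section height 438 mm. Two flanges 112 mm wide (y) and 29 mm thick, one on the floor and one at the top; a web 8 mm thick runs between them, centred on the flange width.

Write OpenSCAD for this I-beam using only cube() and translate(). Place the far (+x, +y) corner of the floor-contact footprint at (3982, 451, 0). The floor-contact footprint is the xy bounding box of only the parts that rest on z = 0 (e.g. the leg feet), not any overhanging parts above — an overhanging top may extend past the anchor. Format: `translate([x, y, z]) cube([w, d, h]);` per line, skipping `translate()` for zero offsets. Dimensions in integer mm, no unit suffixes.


translate([301, 339, 0]) cube([3681, 112, 29]);
translate([301, 391, 29]) cube([3681, 8, 380]);
translate([301, 339, 409]) cube([3681, 112, 29]);


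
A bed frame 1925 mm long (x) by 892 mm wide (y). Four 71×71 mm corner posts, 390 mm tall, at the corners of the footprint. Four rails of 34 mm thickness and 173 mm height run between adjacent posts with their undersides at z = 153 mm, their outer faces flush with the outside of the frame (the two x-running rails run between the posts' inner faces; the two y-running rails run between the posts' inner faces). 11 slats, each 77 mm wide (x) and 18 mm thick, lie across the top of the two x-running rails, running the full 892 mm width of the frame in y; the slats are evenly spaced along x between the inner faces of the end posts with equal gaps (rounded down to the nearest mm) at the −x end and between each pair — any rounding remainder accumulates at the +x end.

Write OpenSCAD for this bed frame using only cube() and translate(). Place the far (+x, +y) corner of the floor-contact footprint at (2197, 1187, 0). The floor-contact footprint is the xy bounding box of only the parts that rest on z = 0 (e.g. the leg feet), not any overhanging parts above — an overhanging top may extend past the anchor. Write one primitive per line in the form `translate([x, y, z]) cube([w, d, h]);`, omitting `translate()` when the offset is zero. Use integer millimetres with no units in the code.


translate([272, 295, 0]) cube([71, 71, 390]);
translate([272, 1116, 0]) cube([71, 71, 390]);
translate([2126, 295, 0]) cube([71, 71, 390]);
translate([2126, 1116, 0]) cube([71, 71, 390]);
translate([343, 295, 153]) cube([1783, 34, 173]);
translate([343, 1153, 153]) cube([1783, 34, 173]);
translate([272, 366, 153]) cube([34, 750, 173]);
translate([2163, 366, 153]) cube([34, 750, 173]);
translate([421, 295, 326]) cube([77, 892, 18]);
translate([576, 295, 326]) cube([77, 892, 18]);
translate([731, 295, 326]) cube([77, 892, 18]);
translate([886, 295, 326]) cube([77, 892, 18]);
translate([1041, 295, 326]) cube([77, 892, 18]);
translate([1196, 295, 326]) cube([77, 892, 18]);
translate([1351, 295, 326]) cube([77, 892, 18]);
translate([1506, 295, 326]) cube([77, 892, 18]);
translate([1661, 295, 326]) cube([77, 892, 18]);
translate([1816, 295, 326]) cube([77, 892, 18]);
translate([1971, 295, 326]) cube([77, 892, 18]);


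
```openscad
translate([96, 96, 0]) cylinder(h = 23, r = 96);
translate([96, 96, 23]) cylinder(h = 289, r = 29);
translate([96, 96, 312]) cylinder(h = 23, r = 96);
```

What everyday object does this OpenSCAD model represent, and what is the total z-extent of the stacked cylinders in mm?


A spool. The overall height is 335 mm.

Three coaxial cylinders, large–small–large — a spool. Two 23 mm flanges and a 289 mm core give 23 + 289 + 23 = 335 mm.


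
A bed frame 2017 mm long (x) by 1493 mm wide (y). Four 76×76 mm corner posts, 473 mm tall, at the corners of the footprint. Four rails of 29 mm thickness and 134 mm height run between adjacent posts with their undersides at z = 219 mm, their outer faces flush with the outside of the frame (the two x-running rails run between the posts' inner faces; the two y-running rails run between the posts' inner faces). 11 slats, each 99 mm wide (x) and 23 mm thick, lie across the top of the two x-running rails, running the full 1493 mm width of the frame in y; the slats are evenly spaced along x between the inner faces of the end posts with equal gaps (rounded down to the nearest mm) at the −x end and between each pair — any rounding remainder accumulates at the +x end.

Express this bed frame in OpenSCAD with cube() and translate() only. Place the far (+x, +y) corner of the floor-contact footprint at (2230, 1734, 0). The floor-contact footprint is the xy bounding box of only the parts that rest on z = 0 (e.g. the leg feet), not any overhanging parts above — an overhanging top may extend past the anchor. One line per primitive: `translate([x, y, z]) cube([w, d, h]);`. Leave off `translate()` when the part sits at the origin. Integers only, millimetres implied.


translate([213, 241, 0]) cube([76, 76, 473]);
translate([213, 1658, 0]) cube([76, 76, 473]);
translate([2154, 241, 0]) cube([76, 76, 473]);
translate([2154, 1658, 0]) cube([76, 76, 473]);
translate([289, 241, 219]) cube([1865, 29, 134]);
translate([289, 1705, 219]) cube([1865, 29, 134]);
translate([213, 317, 219]) cube([29, 1341, 134]);
translate([2201, 317, 219]) cube([29, 1341, 134]);
translate([353, 241, 353]) cube([99, 1493, 23]);
translate([516, 241, 353]) cube([99, 1493, 23]);
translate([679, 241, 353]) cube([99, 1493, 23]);
translate([842, 241, 353]) cube([99, 1493, 23]);
translate([1005, 241, 353]) cube([99, 1493, 23]);
translate([1168, 241, 353]) cube([99, 1493, 23]);
translate([1331, 241, 353]) cube([99, 1493, 23]);
translate([1494, 241, 353]) cube([99, 1493, 23]);
translate([1657, 241, 353]) cube([99, 1493, 23]);
translate([1820, 241, 353]) cube([99, 1493, 23]);
translate([1983, 241, 353]) cube([99, 1493, 23]);


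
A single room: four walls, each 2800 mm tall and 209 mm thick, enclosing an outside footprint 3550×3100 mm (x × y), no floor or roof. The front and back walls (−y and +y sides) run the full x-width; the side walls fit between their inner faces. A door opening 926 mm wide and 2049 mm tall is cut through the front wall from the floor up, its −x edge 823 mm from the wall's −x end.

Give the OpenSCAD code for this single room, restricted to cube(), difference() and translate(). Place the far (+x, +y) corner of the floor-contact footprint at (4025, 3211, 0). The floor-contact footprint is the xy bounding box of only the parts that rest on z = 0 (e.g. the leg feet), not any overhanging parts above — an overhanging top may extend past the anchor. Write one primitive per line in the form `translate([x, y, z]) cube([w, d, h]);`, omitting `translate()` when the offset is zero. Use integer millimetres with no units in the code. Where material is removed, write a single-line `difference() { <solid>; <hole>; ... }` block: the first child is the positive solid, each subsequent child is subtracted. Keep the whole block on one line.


difference() { translate([475, 111, 0]) cube([3550, 209, 2800]); translate([1298, 111, 0]) cube([926, 209, 2049]); }
translate([475, 3002, 0]) cube([3550, 209, 2800]);
translate([475, 320, 0]) cube([209, 2682, 2800]);
translate([3816, 320, 0]) cube([209, 2682, 2800]);


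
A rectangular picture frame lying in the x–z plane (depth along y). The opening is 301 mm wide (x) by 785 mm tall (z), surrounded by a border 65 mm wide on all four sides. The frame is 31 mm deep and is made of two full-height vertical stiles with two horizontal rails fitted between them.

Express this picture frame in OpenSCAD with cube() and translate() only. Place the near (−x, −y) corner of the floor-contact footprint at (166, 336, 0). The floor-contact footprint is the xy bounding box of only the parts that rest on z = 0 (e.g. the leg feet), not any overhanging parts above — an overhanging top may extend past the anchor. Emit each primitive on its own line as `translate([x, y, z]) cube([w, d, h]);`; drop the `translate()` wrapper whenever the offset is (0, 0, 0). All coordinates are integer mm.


translate([166, 336, 0]) cube([65, 31, 915]);
translate([532, 336, 0]) cube([65, 31, 915]);
translate([231, 336, 0]) cube([301, 31, 65]);
translate([231, 336, 850]) cube([301, 31, 65]);


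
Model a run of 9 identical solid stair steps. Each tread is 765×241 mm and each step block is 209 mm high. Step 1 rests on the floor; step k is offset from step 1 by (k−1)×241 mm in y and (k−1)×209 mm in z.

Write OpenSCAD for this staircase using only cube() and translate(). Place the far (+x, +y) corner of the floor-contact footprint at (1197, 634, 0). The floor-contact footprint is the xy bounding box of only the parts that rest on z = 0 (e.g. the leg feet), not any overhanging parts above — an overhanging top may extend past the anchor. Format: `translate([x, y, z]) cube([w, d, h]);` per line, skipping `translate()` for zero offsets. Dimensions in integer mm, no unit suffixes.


translate([432, 393, 0]) cube([765, 241, 209]);
translate([432, 634, 209]) cube([765, 241, 209]);
translate([432, 875, 418]) cube([765, 241, 209]);
translate([432, 1116, 627]) cube([765, 241, 209]);
translate([432, 1357, 836]) cube([765, 241, 209]);
translate([432, 1598, 1045]) cube([765, 241, 209]);
translate([432, 1839, 1254]) cube([765, 241, 209]);
translate([432, 2080, 1463]) cube([765, 241, 209]);
translate([432, 2321, 1672]) cube([765, 241, 209]);


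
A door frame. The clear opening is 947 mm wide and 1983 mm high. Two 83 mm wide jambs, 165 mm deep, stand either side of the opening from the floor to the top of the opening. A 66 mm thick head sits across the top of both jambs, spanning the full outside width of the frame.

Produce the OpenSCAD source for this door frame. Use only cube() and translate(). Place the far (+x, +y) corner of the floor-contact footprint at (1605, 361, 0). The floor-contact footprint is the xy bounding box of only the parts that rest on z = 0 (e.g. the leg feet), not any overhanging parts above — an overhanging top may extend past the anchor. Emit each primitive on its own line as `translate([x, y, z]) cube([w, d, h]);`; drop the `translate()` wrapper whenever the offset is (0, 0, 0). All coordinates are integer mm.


translate([492, 196, 0]) cube([83, 165, 1983]);
translate([1522, 196, 0]) cube([83, 165, 1983]);
translate([492, 196, 1983]) cube([1113, 165, 66]);


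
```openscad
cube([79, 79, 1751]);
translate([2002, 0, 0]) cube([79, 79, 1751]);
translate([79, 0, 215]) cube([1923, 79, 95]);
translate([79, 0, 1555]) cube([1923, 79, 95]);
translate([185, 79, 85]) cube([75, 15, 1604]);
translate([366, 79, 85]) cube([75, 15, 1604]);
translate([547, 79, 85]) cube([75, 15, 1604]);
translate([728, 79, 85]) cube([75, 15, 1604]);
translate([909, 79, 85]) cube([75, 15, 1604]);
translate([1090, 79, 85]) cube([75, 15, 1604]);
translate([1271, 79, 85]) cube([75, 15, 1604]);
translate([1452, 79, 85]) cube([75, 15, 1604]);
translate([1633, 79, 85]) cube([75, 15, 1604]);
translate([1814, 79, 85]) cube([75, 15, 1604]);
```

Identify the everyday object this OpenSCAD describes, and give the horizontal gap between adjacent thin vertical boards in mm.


A fence section. The picket gap is 106 mm.

Two posts, two rails, 10 pickets — a fence section. Span 1923 mm holds 10 pickets of 75 mm with 11 equal gaps: ⌊(1923 − 10·75) / 11⌋ = 106 mm.


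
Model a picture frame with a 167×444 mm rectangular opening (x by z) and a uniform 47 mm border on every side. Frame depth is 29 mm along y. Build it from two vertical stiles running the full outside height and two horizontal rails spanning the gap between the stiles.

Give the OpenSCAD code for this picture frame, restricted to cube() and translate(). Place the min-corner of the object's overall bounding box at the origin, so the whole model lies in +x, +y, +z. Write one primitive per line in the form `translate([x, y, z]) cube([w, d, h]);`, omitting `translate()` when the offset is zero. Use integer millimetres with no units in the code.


cube([47, 29, 538]);
translate([214, 0, 0]) cube([47, 29, 538]);
translate([47, 0, 0]) cube([167, 29, 47]);
translate([47, 0, 491]) cube([167, 29, 47]);
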